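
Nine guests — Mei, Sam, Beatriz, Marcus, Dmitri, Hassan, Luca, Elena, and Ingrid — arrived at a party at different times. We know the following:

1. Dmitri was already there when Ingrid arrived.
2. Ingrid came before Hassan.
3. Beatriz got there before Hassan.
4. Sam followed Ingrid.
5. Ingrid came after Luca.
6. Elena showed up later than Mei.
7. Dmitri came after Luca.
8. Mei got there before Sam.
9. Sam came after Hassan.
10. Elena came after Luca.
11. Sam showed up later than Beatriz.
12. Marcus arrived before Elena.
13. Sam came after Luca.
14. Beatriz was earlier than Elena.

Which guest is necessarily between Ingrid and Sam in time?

Tracing the constraints gives Ingrid → Hassan → Sam, so Hassan sits after Ingrid and before Sam.
No other guest is forced both after Ingrid and before Sam.

Hassan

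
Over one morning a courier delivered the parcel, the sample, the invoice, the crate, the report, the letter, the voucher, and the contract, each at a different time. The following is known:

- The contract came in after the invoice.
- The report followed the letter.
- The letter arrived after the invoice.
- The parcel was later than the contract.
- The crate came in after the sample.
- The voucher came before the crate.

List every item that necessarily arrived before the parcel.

Directly stated before the parcel: the contract.
The invoice reaches the parcel via the invoice → the contract → the parcel.

the contract, the invoice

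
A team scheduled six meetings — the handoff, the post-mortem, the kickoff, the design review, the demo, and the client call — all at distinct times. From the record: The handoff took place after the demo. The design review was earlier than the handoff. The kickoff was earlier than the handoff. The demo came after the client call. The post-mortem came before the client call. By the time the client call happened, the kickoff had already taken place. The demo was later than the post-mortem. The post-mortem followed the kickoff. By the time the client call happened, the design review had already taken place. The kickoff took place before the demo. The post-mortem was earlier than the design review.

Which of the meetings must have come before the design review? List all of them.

the kickoff, the post-mortem

Directly stated before the design review: the post-mortem.
The kickoff reaches the design review via the kickoff → the post-mortem → the design review.
No chain forces the handoff (or any of the others) ahead of the design review.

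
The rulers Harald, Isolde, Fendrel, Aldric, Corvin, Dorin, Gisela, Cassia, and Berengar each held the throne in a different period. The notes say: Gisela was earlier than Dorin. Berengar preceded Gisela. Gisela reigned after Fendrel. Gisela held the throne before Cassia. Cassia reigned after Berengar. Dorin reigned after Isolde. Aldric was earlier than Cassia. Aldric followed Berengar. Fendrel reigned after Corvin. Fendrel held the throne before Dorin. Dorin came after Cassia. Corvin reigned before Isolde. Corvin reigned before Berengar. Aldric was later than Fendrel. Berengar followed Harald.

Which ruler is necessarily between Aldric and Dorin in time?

Tracing the constraints gives Aldric → Cassia → Dorin, so Cassia sits after Aldric and before Dorin.
No other ruler is forced both after Aldric and before Dorin.

Cassia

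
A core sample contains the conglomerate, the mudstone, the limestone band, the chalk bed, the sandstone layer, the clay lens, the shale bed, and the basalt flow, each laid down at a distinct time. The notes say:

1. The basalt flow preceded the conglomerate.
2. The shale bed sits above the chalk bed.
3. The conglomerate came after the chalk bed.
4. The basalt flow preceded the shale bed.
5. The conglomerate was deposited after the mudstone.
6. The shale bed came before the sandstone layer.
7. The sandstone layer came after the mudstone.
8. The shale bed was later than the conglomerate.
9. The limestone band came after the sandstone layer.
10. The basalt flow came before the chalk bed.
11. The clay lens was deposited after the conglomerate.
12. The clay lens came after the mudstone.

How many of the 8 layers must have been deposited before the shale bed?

Directly stated before the shale bed: the basalt flow, the chalk bed, and the conglomerate.
The mudstone reaches the shale bed via the mudstone → the conglomerate → the shale bed.
No chain forces the sandstone layer (or any of the others) ahead of the shale bed.
That's the basalt flow, the chalk bed, the conglomerate, and the mudstone — 4 in all.

4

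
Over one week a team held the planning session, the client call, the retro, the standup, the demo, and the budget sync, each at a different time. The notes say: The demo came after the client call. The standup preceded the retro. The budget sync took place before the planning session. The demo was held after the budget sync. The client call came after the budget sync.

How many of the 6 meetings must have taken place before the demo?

Directly stated before the demo: the budget sync and the client call.
No chain forces the standup (or any of the others) ahead of the demo.
That's the budget sync and the client call — 2 in all.

2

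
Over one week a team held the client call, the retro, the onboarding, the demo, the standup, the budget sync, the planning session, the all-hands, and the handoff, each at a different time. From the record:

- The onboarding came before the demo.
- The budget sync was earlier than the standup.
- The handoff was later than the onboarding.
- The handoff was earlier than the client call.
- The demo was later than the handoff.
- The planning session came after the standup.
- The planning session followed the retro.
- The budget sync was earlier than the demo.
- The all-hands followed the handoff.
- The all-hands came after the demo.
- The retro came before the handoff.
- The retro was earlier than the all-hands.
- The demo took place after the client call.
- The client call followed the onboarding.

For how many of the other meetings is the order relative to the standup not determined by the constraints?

6

Forced before the standup: the budget sync; forced after the standup: the planning session.
That leaves the all-hands, the client call, the demo, the handoff, the onboarding, and the retro with no forced order relative to the standup — 6.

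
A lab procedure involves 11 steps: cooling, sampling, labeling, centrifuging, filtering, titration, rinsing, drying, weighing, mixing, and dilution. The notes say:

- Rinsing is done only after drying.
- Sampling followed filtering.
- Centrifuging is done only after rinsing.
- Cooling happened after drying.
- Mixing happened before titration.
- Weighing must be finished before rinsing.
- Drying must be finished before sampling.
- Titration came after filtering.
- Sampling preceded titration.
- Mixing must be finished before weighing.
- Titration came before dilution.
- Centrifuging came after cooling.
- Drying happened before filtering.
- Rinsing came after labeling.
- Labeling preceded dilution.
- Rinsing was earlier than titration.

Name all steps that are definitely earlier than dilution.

drying, filtering, labeling, mixing, rinsing, sampling, titration, weighing

Directly stated before dilution: labeling and titration.
Drying reaches dilution via drying → rinsing → titration → dilution.
Filtering reaches dilution via filtering → titration → dilution.
Mixing reaches dilution via mixing → titration → dilution.
Likewise rinsing, sampling, and weighing each reach dilution by chaining the stated constraints.
No chain forces centrifuging (or any of the others) ahead of dilution.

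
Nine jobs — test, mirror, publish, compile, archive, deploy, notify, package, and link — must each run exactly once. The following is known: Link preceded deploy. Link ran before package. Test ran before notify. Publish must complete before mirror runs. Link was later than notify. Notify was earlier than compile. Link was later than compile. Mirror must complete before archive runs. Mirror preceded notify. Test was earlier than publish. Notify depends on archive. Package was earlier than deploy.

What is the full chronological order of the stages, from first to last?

test, publish, mirror, archive, notify, compile, link, package, deploy

The constraints fix every adjacent pair, so only one ordering works:
test → publish → mirror → archive → notify → compile → link → package → deploy.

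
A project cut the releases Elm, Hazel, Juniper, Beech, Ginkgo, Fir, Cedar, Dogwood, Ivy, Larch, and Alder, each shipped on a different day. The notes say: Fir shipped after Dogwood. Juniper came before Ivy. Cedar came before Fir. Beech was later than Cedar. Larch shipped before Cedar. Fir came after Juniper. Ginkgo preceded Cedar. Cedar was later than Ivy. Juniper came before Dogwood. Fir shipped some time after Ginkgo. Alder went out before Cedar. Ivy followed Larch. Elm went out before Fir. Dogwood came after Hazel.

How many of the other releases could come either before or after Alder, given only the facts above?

7

Forced after Alder: Beech, Cedar, and Fir.
That leaves Dogwood, Elm, Ginkgo, Hazel, Ivy, Juniper, and Larch with no forced order relative to Alder — 7.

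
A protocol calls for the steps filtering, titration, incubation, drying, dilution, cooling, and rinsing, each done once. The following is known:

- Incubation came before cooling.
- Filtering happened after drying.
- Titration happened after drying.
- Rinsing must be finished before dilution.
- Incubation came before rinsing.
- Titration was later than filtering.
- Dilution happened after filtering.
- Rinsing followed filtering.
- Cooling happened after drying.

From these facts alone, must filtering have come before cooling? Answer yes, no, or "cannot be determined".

No chain of stated constraints runs from filtering to cooling, and none runs from cooling to filtering either.
So the relative order of filtering and cooling is not fixed by the given facts.

cannot be determined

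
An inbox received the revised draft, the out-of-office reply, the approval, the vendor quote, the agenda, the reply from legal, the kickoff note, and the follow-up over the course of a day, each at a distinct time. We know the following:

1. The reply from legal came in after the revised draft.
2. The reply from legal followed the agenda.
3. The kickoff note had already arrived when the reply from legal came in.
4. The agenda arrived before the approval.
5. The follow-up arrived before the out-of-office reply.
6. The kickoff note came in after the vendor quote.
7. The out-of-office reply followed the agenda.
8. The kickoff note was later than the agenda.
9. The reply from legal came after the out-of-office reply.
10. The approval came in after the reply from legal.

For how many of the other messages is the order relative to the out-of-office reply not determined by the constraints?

3

Forced before the out-of-office reply: the agenda and the follow-up; forced after the out-of-office reply: the approval and the reply from legal.
That leaves the kickoff note, the revised draft, and the vendor quote with no forced order relative to the out-of-office reply — 3.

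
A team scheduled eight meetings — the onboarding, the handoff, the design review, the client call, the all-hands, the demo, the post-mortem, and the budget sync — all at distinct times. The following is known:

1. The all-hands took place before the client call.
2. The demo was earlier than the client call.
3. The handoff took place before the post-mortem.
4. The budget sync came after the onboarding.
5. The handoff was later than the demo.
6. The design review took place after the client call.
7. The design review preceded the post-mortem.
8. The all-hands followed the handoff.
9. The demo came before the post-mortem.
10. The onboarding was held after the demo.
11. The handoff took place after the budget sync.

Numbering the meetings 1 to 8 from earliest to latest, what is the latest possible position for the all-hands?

The all-hands must come before the client call, the design review, and the post-mortem — 3 meetings forced after it.
Everything else can be placed before the all-hands in some valid order, so the all-hands can sit as late as position 8 − 3 = 5.

5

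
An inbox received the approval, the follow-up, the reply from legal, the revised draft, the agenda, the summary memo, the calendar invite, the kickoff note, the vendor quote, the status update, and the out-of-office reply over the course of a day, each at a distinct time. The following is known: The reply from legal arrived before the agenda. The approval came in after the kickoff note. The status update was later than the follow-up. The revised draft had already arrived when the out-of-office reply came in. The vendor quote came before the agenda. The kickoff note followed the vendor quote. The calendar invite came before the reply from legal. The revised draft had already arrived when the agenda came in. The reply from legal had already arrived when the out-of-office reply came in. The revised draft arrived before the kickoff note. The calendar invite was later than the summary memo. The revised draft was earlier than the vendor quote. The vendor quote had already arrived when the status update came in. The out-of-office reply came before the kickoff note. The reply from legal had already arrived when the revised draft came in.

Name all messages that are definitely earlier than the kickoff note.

the calendar invite, the out-of-office reply, the reply from legal, the revised draft, the summary memo, the vendor quote

Directly stated before the kickoff note: the out-of-office reply, the revised draft, and the vendor quote.
The calendar invite reaches the kickoff note via the calendar invite → the reply from legal → the out-of-office reply → the kickoff note.
The reply from legal reaches the kickoff note via the reply from legal → the out-of-office reply → the kickoff note.
The summary memo reaches the kickoff note via the summary memo → the calendar invite → the reply from legal → the out-of-office reply → the kickoff note.
No chain forces the agenda (or any of the others) ahead of the kickoff note.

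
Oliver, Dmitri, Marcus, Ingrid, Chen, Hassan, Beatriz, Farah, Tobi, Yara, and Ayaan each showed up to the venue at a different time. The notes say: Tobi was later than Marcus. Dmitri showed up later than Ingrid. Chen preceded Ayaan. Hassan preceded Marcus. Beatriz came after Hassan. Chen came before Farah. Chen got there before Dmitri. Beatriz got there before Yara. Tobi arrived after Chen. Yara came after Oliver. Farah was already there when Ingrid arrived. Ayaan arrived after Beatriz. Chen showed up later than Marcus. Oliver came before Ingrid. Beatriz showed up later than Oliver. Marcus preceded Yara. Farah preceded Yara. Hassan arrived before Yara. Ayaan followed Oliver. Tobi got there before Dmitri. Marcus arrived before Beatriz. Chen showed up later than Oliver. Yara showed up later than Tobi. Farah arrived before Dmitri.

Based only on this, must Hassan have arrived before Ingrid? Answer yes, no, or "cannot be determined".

Chain the constraints: Hassan → Marcus → Chen → Farah → Ingrid. Each link is directly stated, so Hassan comes before Ingrid.

yes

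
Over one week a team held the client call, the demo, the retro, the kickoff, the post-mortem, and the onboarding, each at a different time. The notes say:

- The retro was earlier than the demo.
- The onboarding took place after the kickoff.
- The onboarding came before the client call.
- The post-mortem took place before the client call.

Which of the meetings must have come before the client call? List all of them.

Directly stated before the client call: the onboarding and the post-mortem.
The kickoff reaches the client call via the kickoff → the onboarding → the client call.

the kickoff, the onboarding, the post-mortem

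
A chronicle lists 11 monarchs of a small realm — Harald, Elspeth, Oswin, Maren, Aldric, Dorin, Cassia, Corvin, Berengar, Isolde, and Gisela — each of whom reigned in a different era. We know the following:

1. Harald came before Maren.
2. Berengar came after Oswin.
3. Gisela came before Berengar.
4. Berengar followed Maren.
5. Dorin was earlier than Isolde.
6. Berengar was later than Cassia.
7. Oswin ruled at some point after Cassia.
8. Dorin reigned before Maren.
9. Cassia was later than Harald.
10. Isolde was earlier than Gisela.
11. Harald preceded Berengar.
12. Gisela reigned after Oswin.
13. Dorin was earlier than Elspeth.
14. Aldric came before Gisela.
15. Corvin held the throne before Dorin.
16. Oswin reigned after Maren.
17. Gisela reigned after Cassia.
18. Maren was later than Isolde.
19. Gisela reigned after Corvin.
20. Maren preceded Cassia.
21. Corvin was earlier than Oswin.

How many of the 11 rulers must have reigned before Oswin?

6

Directly stated before Oswin: Cassia, Corvin, and Maren.
Dorin reaches Oswin via Dorin → Maren → Oswin.
Harald reaches Oswin via Harald → Maren → Oswin.
Isolde reaches Oswin via Isolde → Maren → Oswin.
That's Cassia, Corvin, Dorin, Harald, Isolde, and Maren — 6 in all.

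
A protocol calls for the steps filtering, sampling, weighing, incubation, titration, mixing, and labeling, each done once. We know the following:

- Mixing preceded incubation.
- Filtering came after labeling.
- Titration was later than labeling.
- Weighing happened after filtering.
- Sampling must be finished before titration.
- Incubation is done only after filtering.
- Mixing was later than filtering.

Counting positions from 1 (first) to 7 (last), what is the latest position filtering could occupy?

4

Filtering must come before incubation, mixing, and weighing — 3 steps forced after it.
Everything else can be placed before filtering in some valid order, so filtering can sit as late as position 7 − 3 = 4.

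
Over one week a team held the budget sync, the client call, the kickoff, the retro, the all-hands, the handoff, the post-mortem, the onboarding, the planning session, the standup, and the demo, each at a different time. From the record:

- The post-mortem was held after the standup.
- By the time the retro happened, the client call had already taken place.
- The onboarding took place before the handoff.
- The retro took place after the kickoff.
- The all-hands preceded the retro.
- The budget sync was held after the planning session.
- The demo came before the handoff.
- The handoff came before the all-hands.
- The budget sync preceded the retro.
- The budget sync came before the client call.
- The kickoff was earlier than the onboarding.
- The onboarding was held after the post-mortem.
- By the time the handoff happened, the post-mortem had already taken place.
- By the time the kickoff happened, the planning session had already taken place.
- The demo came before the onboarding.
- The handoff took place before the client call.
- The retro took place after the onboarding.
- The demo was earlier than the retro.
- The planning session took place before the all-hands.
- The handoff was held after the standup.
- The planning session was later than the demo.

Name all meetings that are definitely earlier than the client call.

Directly stated before the client call: the budget sync and the handoff.
The demo reaches the client call via the demo → the handoff → the client call.
The kickoff reaches the client call via the kickoff → the onboarding → the handoff → the client call.
The onboarding reaches the client call via the onboarding → the handoff → the client call.
Likewise the planning session, the post-mortem, and the standup each reach the client call by chaining the stated constraints.
No chain forces the retro (or any of the others) ahead of the client call.

the budget sync, the demo, the handoff, the kickoff, the onboarding, the planning session, the post-mortem, the standup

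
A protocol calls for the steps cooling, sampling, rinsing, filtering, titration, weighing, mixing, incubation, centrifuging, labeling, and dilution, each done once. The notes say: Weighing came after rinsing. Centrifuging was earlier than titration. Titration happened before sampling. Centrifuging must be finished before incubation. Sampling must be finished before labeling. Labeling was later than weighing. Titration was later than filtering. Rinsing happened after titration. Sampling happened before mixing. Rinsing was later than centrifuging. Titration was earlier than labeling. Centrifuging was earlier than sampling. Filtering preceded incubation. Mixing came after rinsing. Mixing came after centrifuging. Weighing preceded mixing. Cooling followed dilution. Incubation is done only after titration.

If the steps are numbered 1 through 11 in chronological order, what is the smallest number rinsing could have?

Centrifuging, filtering, and titration must all come before rinsing — 3 forced predecessors.
Nothing else is forced ahead of rinsing, so its earliest slot is position 3 + 1 = 4.

4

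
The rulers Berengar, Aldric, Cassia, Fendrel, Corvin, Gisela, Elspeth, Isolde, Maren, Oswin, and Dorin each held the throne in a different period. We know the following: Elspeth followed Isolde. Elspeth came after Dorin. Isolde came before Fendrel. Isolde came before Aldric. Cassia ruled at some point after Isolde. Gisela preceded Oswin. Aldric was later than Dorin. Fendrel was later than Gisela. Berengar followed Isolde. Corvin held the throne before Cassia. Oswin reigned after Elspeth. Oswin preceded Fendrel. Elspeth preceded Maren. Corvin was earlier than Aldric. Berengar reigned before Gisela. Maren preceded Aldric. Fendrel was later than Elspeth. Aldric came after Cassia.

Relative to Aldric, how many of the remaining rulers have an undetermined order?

Forced before Aldric: Cassia, Corvin, Dorin, Elspeth, Isolde, and Maren.
That leaves Berengar, Fendrel, Gisela, and Oswin with no forced order relative to Aldric — 4.

4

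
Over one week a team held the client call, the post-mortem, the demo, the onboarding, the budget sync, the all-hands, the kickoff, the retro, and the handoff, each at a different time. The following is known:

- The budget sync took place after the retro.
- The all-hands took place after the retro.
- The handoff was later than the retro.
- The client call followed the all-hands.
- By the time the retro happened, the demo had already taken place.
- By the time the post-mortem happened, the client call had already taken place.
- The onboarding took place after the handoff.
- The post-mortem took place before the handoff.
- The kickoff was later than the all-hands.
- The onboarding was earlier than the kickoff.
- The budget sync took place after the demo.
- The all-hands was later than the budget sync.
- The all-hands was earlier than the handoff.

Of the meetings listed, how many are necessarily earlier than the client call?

Directly stated before the client call: the all-hands.
The budget sync reaches the client call via the budget sync → the all-hands → the client call.
The demo reaches the client call via the demo → the retro → the all-hands → the client call.
The retro reaches the client call via the retro → the all-hands → the client call.
That's the all-hands, the budget sync, the demo, and the retro — 4 in all.

4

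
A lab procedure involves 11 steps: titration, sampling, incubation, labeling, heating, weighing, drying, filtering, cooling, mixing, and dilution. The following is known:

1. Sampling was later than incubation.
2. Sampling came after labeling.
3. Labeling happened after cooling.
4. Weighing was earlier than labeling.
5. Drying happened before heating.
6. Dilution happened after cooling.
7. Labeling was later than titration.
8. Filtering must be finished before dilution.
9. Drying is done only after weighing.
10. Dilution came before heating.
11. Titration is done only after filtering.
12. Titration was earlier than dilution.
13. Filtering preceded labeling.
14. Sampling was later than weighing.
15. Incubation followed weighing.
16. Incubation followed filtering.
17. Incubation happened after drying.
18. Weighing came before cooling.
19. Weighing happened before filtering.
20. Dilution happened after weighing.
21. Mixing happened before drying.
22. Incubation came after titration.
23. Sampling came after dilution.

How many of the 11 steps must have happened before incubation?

5

Directly stated before incubation: drying, filtering, titration, and weighing.
Mixing reaches incubation via mixing → drying → incubation.
That's drying, filtering, mixing, titration, and weighing — 5 in all.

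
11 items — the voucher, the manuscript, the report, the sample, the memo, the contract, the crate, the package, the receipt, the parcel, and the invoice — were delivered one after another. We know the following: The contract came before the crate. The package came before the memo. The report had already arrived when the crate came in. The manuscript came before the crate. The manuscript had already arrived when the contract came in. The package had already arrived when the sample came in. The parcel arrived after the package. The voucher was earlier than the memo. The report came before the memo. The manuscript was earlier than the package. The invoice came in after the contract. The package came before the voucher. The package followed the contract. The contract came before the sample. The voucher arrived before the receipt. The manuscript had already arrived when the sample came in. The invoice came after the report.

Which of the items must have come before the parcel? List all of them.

Directly stated before the parcel: the package.
The contract reaches the parcel via the contract → the package → the parcel.
The manuscript reaches the parcel via the manuscript → the package → the parcel.
No chain forces the invoice (or any of the others) ahead of the parcel.

the contract, the manuscript, the package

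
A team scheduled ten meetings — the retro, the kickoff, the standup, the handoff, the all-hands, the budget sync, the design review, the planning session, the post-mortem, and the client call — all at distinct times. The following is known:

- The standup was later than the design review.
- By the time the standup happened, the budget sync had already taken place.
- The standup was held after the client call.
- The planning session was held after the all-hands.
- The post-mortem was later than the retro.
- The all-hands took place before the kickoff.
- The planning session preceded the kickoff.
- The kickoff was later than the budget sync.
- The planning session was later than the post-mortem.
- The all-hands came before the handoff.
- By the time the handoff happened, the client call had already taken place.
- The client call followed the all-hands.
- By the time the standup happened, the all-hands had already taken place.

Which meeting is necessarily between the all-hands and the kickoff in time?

Tracing the constraints gives the all-hands → the planning session → the kickoff, so the planning session sits after the all-hands and before the kickoff.
No other meeting is forced both after the all-hands and before the kickoff.

the planning session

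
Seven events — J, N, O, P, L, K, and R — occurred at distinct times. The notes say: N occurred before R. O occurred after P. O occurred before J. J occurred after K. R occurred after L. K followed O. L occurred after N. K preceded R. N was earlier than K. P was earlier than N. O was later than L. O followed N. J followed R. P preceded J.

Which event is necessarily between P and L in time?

Tracing the constraints gives P → N → L, so N sits after P and before L.
No other event is forced both after P and before L.

N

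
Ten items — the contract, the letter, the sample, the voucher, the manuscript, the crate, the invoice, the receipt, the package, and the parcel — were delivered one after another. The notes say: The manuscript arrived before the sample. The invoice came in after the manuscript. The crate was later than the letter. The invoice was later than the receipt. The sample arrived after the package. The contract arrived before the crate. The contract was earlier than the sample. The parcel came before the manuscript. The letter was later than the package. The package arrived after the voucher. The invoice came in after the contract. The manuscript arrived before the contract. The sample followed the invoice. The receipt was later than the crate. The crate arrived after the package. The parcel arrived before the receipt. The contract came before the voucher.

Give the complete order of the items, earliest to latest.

the parcel, the manuscript, the contract, the voucher, the package, the letter, the crate, the receipt, the invoice, the sample

The constraints fix every adjacent pair, so only one ordering works:
the parcel → the manuscript → the contract → the voucher → the package → the letter → the crate → the receipt → the invoice → the sample.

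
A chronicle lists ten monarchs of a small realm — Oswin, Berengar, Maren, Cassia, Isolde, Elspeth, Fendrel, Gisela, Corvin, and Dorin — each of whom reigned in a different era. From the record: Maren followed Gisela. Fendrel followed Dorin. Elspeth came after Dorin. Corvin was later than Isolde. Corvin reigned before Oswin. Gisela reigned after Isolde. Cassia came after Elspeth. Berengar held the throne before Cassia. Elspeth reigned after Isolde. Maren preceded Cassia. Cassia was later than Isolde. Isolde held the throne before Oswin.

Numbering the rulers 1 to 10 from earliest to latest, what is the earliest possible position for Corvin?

2

Isolde must come before Corvin — 1 forced predecessor.
Nothing else is forced ahead of Corvin, so their earliest slot is position 1 + 1 = 2.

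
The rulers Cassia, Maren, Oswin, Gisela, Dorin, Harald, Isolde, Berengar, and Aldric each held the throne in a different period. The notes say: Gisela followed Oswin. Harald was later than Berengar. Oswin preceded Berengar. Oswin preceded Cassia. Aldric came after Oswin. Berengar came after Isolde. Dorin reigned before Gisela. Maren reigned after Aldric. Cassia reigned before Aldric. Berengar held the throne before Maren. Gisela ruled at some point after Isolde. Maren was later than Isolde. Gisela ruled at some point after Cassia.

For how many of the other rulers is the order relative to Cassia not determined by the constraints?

Forced before Cassia: Oswin; forced after Cassia: Aldric, Gisela, and Maren.
That leaves Berengar, Dorin, Harald, and Isolde with no forced order relative to Cassia — 4.

4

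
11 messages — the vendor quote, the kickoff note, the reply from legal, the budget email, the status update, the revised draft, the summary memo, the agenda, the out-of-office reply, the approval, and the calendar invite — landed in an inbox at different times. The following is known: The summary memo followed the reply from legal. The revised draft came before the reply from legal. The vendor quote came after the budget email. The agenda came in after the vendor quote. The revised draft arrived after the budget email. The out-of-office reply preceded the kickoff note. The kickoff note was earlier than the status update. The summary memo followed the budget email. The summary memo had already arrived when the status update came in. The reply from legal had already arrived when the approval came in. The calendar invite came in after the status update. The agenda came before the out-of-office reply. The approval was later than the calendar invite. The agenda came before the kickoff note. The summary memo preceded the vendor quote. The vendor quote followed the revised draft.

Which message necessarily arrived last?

the approval

Every other message has a chain of constraints placing it before the approval, so the approval is last.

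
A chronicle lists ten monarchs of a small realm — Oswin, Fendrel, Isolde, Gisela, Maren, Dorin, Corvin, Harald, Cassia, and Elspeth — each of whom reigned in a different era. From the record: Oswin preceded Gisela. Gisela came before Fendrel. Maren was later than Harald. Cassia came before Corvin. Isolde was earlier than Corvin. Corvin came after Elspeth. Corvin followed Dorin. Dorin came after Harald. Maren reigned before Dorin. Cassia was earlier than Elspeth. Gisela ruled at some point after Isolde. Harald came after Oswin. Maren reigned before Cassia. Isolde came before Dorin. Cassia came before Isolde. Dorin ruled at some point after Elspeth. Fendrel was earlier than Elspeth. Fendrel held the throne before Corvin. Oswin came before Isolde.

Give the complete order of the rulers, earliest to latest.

Oswin, Harald, Maren, Cassia, Isolde, Gisela, Fendrel, Elspeth, Dorin, Corvin

The constraints fix every adjacent pair, so only one ordering works:
Oswin → Harald → Maren → Cassia → Isolde → Gisela → Fendrel → Elspeth → Dorin → Corvin.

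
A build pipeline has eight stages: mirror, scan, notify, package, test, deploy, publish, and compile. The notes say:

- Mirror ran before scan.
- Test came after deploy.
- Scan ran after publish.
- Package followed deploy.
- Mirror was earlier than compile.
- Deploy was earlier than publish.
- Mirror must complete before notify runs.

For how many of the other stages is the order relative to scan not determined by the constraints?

4

Forced before scan: deploy, mirror, and publish.
That leaves compile, notify, package, and test with no forced order relative to scan — 4.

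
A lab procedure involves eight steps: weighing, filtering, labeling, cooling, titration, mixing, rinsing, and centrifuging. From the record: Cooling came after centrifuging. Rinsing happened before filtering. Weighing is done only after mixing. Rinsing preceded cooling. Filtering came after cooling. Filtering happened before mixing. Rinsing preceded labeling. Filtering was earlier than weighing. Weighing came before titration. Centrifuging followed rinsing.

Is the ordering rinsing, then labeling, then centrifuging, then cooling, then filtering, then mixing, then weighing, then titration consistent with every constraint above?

Check each stated constraint against the proposed order — e.g. rinsing is ahead of cooling; rinsing is ahead of filtering. Every pair is in the required order; nothing is violated.

yes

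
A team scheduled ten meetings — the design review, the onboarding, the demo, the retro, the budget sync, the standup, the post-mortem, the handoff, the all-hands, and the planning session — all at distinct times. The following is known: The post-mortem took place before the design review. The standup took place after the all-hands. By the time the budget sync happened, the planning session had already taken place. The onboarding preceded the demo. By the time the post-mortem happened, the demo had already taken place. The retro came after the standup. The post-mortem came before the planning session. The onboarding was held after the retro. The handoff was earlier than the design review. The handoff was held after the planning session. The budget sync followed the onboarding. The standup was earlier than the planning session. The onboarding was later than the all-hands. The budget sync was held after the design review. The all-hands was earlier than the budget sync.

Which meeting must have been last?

Every other meeting has a chain of constraints placing it before the budget sync, so the budget sync is last.

the budget sync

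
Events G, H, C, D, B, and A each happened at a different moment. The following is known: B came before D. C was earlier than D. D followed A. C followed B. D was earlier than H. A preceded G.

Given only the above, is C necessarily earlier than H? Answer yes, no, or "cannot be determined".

yes

Chain the constraints: C → D → H. Each link is directly stated, so C comes before H.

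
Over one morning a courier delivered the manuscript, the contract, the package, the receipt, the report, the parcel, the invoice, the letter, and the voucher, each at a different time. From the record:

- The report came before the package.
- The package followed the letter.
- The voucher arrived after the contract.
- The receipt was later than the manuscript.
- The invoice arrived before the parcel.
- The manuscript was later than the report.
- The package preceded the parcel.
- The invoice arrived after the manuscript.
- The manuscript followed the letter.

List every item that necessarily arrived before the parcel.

the invoice, the letter, the manuscript, the package, the report

Directly stated before the parcel: the invoice and the package.
The letter reaches the parcel via the letter → the package → the parcel.
The manuscript reaches the parcel via the manuscript → the invoice → the parcel.
The report reaches the parcel via the report → the package → the parcel.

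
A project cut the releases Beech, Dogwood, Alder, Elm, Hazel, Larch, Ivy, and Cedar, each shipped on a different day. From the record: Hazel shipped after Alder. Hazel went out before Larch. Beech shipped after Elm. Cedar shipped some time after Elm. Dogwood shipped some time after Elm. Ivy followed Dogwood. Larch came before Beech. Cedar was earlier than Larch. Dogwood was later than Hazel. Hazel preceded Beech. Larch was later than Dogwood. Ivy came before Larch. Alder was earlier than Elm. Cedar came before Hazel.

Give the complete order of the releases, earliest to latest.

Alder, Elm, Cedar, Hazel, Dogwood, Ivy, Larch, Beech

The constraints fix every adjacent pair, so only one ordering works:
Alder → Elm → Cedar → Hazel → Dogwood → Ivy → Larch → Beech.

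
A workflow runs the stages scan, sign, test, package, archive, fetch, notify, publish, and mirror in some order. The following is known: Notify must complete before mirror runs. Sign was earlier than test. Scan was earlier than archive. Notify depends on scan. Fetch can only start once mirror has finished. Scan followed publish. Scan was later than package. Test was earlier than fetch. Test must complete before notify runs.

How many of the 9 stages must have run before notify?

Directly stated before notify: scan and test.
Package reaches notify via package → scan → notify.
Publish reaches notify via publish → scan → notify.
Sign reaches notify via sign → test → notify.
That's package, publish, scan, sign, and test — 5 in all.

5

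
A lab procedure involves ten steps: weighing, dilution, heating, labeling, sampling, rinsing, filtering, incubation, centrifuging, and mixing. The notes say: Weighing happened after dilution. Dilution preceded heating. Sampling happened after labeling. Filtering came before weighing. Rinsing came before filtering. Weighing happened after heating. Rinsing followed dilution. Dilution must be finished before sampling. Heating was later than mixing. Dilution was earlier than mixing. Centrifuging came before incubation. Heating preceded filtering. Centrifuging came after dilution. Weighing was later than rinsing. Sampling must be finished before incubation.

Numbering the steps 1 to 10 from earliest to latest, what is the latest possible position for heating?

Heating must come before filtering and weighing — 2 steps forced after it.
Everything else can be placed before heating in some valid order, so heating can sit as late as position 10 − 2 = 8.

8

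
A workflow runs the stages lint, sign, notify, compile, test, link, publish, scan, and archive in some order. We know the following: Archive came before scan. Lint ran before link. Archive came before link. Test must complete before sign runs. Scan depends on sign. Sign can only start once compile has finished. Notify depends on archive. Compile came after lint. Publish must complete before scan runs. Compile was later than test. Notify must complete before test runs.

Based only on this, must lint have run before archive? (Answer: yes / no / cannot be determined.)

cannot be determined

No chain of stated constraints runs from lint to archive, and none runs from archive to lint either.
So the relative order of lint and archive is not fixed by the given facts.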